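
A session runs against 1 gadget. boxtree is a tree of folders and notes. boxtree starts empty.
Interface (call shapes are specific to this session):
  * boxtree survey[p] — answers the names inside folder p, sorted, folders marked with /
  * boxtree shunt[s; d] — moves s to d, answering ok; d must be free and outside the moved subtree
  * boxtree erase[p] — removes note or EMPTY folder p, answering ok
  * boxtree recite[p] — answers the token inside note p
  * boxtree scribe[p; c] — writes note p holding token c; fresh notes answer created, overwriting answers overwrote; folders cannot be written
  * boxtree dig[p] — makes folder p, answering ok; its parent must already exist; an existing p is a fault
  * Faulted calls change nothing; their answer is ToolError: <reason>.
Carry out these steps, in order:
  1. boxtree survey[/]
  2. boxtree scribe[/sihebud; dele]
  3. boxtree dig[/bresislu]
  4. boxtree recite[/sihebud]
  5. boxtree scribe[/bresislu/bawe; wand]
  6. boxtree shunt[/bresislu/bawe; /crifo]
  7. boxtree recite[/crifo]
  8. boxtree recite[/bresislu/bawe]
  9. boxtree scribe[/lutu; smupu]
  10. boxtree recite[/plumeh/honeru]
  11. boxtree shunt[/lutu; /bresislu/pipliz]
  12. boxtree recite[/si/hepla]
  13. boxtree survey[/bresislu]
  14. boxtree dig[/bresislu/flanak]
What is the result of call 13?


I use boxtree survey with /, which returns [].
I try boxtree scribe with /sihebud, dele, and get created.
Next I call boxtree dig with /bresislu: ok.
Then boxtree recite with /sihebud: dele.
Then boxtree scribe with /bresislu/bawe, wand, → created.
Now I run boxtree shunt with /bresislu/bawe, /crifo, and see ok.
I try boxtree recite with /crifo, → wand.
I run boxtree recite with /bresislu/bawe, and get ToolError: not found.
I use boxtree scribe with /lutu, smupu, and observe created.
Now I run boxtree recite with /plumeh/honeru, yielding ToolError: not found.
Invoking boxtree shunt with /lutu, /bresislu/pipliz, and get ok.
Next I call boxtree recite with /si/hepla, and get ToolError: not found.
Now I run boxtree survey with /bresislu, — result: [pipliz].
Then boxtree dig with /bresislu/flanak: ok.

Answer: [pipliz]


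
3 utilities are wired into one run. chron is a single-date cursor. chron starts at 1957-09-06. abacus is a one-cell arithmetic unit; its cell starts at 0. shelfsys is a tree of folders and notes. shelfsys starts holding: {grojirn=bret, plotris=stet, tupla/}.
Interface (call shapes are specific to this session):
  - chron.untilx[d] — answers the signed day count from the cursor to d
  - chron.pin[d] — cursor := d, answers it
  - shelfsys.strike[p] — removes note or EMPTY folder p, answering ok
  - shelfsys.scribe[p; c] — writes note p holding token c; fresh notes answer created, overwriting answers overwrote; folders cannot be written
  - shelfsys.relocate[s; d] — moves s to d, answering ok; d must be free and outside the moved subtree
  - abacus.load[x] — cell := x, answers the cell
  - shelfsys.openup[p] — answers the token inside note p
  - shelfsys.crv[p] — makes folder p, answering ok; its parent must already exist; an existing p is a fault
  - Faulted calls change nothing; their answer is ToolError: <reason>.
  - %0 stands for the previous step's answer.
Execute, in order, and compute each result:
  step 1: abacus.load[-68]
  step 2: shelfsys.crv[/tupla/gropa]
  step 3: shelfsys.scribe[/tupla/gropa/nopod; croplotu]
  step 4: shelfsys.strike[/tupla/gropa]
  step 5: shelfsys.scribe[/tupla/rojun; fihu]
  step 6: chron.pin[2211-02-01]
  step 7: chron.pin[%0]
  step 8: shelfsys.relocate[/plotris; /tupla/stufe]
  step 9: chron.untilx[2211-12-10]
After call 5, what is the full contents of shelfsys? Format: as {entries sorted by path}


Answer: {grojirn=bret, plotris=stet, tupla/, tupla/gropa/, tupla/gropa/nopod=croplotu, tupla/rojun=fihu}

Derivation:
·→ abacus.load(x='-68')
·← -68
·→ shelfsys.crv(p='/tupla/gropa')
·← ok
·→ shelfsys.scribe(p='/tupla/gropa/nopod', c='croplotu')
·← created
·→ shelfsys.strike(p='/tupla/gropa')
·← ToolError: not empty
·→ shelfsys.scribe(p='/tupla/rojun', c='fihu')
·← created
·→ chron.pin(d='2211-02-01')
·← 2211-02-01
·→ chron.pin(d='%0')
·← 2211-02-01
·→ shelfsys.relocate(s='/plotris', d='/tupla/stufe')
·← ok
·→ chron.untilx(d='2211-12-10')
·← 312


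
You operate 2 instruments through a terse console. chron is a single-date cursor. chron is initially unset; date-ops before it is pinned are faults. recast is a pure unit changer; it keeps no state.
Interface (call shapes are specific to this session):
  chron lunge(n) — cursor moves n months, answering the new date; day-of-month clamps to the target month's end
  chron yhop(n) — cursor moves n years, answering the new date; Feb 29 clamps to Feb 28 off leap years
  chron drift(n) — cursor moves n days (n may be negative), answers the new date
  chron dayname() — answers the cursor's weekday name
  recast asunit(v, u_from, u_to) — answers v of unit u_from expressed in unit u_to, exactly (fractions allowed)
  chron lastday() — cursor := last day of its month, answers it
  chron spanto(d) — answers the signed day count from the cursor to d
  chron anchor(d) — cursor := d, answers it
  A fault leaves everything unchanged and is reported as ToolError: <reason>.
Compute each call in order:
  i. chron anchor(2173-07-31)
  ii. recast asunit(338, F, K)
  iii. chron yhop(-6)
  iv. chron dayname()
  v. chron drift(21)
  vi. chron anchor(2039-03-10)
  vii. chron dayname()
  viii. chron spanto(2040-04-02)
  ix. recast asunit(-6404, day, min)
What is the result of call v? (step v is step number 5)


Step: chron anchor[d→2173-07-31]
Result: 2173-07-31
Step: recast asunit[v→338; u_from→F; u_to→K]
Result: 8863/20
Step: chron yhop[n→-6]
Result: 2167-07-31
Step: chron dayname[]
Result: Friday
Step: chron drift[n→21]
Result: 2167-08-21
Step: chron anchor[d→2039-03-10]
Result: 2039-03-10
Step: chron dayname[]
Result: Thursday
Step: chron spanto[d→2040-04-02]
Result: 389
Step: recast asunit[v→-6404; u_from→day; u_to→min]
Result: -9221760

Answer: 2167-08-21


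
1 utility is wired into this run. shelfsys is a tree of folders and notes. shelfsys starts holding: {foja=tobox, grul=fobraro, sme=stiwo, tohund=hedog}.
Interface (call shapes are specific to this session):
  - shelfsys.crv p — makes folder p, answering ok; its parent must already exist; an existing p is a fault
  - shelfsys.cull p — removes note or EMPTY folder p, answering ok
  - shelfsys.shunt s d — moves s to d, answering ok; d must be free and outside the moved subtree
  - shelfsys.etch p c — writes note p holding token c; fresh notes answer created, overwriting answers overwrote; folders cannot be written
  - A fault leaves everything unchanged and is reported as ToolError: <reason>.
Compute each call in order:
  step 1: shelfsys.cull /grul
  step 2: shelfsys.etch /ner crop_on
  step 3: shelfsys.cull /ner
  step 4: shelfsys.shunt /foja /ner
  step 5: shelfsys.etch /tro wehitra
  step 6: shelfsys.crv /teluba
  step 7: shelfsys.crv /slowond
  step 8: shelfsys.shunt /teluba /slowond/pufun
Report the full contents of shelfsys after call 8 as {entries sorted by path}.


Step: shelfsys.cull[p→/grul]
Result: ok
Step: shelfsys.etch[p→/ner; c→crop_on]
Result: created
Step: shelfsys.cull[p→/ner]
Result: ok
Step: shelfsys.shunt[s→/foja; d→/ner]
Result: ok
Step: shelfsys.etch[p→/tro; c→wehitra]
Result: created
Step: shelfsys.crv[p→/teluba]
Result: ok
Step: shelfsys.crv[p→/slowond]
Result: ok
Step: shelfsys.shunt[s→/teluba; d→/slowond/pufun]
Result: ok

Answer: {ner=tobox, slowond/, slowond/pufun/, sme=stiwo, tohund=hedog, tro=wehitra}


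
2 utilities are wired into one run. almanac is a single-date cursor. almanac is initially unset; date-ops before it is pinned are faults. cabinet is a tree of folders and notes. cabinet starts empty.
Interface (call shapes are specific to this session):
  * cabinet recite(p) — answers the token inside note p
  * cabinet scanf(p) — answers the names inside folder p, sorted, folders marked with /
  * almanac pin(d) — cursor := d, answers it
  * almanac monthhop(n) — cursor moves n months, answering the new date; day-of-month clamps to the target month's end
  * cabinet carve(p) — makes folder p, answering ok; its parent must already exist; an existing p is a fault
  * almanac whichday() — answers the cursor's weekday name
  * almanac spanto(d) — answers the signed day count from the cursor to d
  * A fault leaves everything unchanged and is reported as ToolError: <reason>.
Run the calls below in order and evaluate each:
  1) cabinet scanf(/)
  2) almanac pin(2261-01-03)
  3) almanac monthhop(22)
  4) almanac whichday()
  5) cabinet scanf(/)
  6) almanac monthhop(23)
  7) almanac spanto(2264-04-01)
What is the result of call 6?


Answer: 2264-10-03

Derivation:
% cabinet scanf p→/
= []
% almanac pin d→2261-01-03
= 2261-01-03
% almanac monthhop n→22
= 2262-11-03
% almanac whichday
= Monday
% cabinet scanf p→/
= []
% almanac monthhop n→23
= 2264-10-03
% almanac spanto d→2264-04-01
= -185


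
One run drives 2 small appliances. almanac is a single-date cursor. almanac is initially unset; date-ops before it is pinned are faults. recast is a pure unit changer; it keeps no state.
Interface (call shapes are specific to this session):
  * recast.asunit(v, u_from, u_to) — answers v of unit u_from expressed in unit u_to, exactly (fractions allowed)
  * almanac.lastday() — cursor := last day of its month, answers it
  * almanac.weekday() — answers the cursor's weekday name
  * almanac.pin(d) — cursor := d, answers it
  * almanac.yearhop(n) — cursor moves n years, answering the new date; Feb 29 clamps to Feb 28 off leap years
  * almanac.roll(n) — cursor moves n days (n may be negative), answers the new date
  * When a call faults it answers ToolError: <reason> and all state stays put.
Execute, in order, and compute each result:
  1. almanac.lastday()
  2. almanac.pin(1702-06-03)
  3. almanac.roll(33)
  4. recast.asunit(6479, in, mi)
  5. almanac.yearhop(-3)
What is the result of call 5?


$ lastday
  ToolError: no date set
$ pin 1702-06-03
  1702-06-03
$ roll 33
  1702-07-06
$ asunit 6479 in mi
  589/5760
$ yearhop -3
  1699-07-06

Answer: 1699-07-06


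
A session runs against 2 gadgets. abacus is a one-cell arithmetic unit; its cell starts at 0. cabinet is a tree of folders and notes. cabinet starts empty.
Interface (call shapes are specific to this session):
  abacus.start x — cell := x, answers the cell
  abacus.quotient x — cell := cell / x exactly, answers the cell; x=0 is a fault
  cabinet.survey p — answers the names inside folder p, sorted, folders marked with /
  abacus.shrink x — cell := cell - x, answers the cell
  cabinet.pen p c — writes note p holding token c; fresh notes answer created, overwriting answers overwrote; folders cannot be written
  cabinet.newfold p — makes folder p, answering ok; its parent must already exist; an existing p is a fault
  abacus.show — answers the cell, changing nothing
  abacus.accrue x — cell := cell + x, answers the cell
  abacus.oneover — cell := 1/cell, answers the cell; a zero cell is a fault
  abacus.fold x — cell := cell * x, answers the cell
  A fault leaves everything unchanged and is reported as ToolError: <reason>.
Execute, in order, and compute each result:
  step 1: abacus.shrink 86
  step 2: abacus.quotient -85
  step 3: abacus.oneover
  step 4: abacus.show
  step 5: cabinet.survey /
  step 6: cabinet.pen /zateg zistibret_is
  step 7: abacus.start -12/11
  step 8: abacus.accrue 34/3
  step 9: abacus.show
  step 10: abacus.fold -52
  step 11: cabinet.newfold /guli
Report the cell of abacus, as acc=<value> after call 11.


Answer: acc=-17576/33

Derivation:
I use abacus.shrink with x: 86, and get -86.
I run abacus.quotient with x: -85, yielding 86/85.
I run abacus.oneover, and observe 85/86.
I try abacus.show, → 85/86.
I call cabinet.survey with p: /, → [].
Then cabinet.pen with p: /zateg, c: zistibret_is, yielding created.
I use abacus.start with x: -12/11, and observe -12/11.
I call abacus.accrue with x: 34/3, and see 338/33.
I try abacus.show, and see 338/33.
I try abacus.fold with x: -52, and see -17576/33.
I invoke cabinet.newfold with p: /guli, which returns ok.


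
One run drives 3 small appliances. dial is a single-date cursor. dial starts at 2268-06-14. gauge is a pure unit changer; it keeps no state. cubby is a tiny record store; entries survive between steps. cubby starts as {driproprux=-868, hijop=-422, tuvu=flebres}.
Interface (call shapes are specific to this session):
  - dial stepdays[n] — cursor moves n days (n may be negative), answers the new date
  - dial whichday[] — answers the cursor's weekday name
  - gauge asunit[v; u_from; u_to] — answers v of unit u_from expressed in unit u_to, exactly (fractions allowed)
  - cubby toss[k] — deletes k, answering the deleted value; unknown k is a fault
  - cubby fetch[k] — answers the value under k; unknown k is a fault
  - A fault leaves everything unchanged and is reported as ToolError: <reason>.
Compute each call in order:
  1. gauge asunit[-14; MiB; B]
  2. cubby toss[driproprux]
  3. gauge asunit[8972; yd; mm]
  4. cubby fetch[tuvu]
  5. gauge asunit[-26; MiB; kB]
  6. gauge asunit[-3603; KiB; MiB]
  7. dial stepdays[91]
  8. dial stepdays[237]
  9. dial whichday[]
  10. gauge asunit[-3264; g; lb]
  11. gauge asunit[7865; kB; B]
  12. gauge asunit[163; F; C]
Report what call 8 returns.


I use gauge asunit using v=-14, u_from=MiB, u_to=B, → -14680064.
I invoke cubby toss using k=driproprux, → -868.
Next I call gauge asunit using v=8972, u_from=yd, u_to=mm, → 41019984/5.
I try cubby fetch using k=tuvu, and see flebres.
Calling gauge asunit using v=-26, u_from=MiB, u_to=kB: -3407872/125.
Now I run gauge asunit using v=-3603, u_from=KiB, u_to=MiB, → -3603/1024.
I invoke dial stepdays using n=91, yielding 2268-09-13.
I invoke dial stepdays using n=237, and see 2269-05-08.
I run dial whichday(), and see Saturday.
Invoking gauge asunit using v=-3264, u_from=g, u_to=lb, and see -326400000/45359237.
Now I run gauge asunit using v=7865, u_from=kB, u_to=B, giving 7865000.
Then gauge asunit using v=163, u_from=F, u_to=C, giving 655/9.

Answer: 2269-05-08


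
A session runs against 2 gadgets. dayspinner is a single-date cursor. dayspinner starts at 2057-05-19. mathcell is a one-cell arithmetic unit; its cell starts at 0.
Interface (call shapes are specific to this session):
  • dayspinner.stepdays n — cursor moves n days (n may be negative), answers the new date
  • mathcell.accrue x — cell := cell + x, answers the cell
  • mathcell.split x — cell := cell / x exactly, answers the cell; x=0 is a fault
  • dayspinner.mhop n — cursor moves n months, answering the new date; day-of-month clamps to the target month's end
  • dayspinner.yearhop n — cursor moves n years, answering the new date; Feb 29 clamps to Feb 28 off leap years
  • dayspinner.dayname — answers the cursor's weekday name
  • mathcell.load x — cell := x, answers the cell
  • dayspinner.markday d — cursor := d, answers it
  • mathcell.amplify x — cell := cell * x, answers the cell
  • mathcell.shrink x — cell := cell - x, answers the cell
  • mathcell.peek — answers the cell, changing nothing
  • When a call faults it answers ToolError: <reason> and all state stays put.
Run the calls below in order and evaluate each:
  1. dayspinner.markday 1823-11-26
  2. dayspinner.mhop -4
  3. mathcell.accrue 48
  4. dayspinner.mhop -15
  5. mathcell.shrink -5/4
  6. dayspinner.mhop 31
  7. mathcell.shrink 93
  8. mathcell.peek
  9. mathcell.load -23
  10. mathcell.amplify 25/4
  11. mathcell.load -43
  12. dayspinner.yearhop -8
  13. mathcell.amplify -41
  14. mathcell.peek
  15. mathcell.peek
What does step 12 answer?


Do: dayspinner.markday[d=1823-11-26]
See: 1823-11-26
Do: dayspinner.mhop[n=-4]
See: 1823-07-26
Do: mathcell.accrue[x=48]
See: 48
Do: dayspinner.mhop[n=-15]
See: 1822-04-26
Do: mathcell.shrink[x=-5/4]
See: 197/4
Do: dayspinner.mhop[n=31]
See: 1824-11-26
Do: mathcell.shrink[x=93]
See: -175/4
Do: mathcell.peek[]
See: -175/4
Do: mathcell.load[x=-23]
See: -23
Do: mathcell.amplify[x=25/4]
See: -575/4
Do: mathcell.load[x=-43]
See: -43
Do: dayspinner.yearhop[n=-8]
See: 1816-11-26
Do: mathcell.amplify[x=-41]
See: 1763
Do: mathcell.peek[]
See: 1763
Do: mathcell.peek[]
See: 1763

Answer: 1816-11-26


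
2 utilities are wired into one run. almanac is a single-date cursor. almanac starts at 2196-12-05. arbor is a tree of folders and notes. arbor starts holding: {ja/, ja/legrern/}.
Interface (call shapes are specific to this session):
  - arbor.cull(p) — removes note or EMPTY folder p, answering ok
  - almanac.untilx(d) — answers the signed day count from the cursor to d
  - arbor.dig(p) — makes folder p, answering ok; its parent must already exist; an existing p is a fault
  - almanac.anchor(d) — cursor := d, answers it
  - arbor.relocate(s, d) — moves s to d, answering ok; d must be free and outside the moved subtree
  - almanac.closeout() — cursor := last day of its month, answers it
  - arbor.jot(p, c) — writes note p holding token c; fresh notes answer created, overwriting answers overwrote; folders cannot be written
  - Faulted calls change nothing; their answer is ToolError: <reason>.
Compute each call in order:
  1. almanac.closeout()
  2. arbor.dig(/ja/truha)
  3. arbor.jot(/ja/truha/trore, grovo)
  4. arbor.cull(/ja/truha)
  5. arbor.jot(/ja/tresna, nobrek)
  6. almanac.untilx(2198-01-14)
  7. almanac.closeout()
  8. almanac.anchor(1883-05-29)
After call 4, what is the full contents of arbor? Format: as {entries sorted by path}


→ closeout()
← 2196-12-31
→ dig(p=/ja/truha)
← ok
→ jot(p=/ja/truha/trore, c=grovo)
← created
→ cull(p=/ja/truha)
← ToolError: not empty
→ jot(p=/ja/tresna, c=nobrek)
← created
→ untilx(d=2198-01-14)
← 379
→ closeout()
← 2196-12-31
→ anchor(d=1883-05-29)
← 1883-05-29

Answer: {ja/, ja/legrern/, ja/truha/, ja/truha/trore=grovo}


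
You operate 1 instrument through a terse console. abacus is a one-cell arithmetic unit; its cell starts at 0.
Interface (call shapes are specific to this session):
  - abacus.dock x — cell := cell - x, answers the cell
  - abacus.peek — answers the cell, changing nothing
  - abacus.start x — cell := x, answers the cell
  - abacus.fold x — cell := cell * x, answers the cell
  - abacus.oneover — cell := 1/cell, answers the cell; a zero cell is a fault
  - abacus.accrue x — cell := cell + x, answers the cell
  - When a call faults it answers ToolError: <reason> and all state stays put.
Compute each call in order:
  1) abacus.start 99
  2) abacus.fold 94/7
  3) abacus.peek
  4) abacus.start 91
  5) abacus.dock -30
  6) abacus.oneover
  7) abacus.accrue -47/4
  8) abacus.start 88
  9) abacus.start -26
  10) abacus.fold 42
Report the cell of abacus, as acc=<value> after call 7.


Act: abacus.start[x→99]
Obs: 99
Act: abacus.fold[x→94/7]
Obs: 9306/7
Act: abacus.peek[]
Obs: 9306/7
Act: abacus.start[x→91]
Obs: 91
Act: abacus.dock[x→-30]
Obs: 121
Act: abacus.oneover[]
Obs: 1/121
Act: abacus.accrue[x→-47/4]
Obs: -5683/484
Act: abacus.start[x→88]
Obs: 88
Act: abacus.start[x→-26]
Obs: -26
Act: abacus.fold[x→42]
Obs: -1092

Answer: acc=-5683/484


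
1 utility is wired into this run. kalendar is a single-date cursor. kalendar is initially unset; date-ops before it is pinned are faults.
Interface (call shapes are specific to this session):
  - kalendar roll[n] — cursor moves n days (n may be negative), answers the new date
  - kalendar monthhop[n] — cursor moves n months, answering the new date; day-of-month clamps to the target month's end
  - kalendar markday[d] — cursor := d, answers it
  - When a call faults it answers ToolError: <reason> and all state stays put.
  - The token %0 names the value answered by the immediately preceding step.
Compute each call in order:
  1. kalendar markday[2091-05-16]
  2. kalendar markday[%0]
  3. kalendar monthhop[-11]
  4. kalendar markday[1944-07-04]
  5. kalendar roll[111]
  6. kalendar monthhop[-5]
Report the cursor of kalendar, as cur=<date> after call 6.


→ kalendar markday(d=2091-05-16)
← 2091-05-16
→ kalendar markday(d=%0)
← 2091-05-16
→ kalendar monthhop(n=-11)
← 2090-06-16
→ kalendar markday(d=1944-07-04)
← 1944-07-04
→ kalendar roll(n=111)
← 1944-10-23
→ kalendar monthhop(n=-5)
← 1944-05-23

Answer: cur=1944-05-23


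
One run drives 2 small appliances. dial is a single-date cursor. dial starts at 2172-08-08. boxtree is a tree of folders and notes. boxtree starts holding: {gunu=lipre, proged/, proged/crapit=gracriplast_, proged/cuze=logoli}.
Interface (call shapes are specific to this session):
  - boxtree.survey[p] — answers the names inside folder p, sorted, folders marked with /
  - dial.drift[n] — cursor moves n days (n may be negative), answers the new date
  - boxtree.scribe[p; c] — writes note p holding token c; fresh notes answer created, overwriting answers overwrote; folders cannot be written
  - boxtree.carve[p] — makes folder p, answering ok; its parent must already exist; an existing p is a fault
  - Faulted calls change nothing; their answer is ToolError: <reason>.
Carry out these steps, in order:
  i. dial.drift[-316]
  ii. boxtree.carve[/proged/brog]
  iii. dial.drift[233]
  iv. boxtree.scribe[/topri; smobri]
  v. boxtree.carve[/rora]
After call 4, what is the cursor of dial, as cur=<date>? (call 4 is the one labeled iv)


Answer: cur=2172-05-17

Derivation:
% dial.drift n=-316
:: 2171-09-27
% boxtree.carve p=/proged/brog
:: ok
% dial.drift n=233
:: 2172-05-17
% boxtree.scribe p=/topri c=smobri
:: created
% boxtree.carve p=/rora
:: ok


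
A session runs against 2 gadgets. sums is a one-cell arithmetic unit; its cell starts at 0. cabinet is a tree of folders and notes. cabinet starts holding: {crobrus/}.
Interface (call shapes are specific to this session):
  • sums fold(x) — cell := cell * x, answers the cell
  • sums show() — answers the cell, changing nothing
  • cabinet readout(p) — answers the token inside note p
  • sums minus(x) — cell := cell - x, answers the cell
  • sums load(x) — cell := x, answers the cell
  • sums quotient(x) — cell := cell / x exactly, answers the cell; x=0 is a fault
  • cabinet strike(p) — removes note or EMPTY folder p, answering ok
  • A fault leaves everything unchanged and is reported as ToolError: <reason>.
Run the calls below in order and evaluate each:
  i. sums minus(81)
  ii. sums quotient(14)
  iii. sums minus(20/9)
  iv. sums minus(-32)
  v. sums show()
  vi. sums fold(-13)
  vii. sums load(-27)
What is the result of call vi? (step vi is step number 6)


> sums minus x→81
= -81
> sums quotient x→14
= -81/14
> sums minus x→20/9
= -1009/126
> sums minus x→-32
= 3023/126
> sums show
= 3023/126
> sums fold x→-13
= -39299/126
> sums load x→-27
= -27

Answer: -39299/126


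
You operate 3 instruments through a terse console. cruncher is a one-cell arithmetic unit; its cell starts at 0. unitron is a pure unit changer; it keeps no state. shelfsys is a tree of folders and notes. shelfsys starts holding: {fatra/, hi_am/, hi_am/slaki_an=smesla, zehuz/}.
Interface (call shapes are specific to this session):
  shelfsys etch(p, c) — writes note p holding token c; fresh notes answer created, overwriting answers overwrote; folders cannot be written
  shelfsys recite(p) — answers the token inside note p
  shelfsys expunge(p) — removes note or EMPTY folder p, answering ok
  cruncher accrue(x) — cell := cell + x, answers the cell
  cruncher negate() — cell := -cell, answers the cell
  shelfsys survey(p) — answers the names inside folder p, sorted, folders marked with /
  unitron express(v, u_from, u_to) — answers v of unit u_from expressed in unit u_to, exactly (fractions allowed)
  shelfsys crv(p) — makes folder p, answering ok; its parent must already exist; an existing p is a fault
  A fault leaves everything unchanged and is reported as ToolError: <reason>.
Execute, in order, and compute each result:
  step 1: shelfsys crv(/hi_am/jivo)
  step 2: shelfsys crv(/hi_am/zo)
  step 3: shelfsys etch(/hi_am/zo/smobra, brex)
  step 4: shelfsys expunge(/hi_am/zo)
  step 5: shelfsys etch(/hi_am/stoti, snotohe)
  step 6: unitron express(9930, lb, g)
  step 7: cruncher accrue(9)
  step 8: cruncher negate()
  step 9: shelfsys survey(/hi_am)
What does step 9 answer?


Answer: [jivo/, slaki_an, stoti, zo/]

Derivation:
% 1. shelfsys crv(p='/hi_am/jivo') : ok
% 2. shelfsys crv(p='/hi_am/zo') : ok
% 3. shelfsys etch(p='/hi_am/zo/smobra', c='brex') : created
% 4. shelfsys expunge(p='/hi_am/zo') : ToolError: not empty
% 5. shelfsys etch(p='/hi_am/stoti', c='snotohe') : created
% 6. unitron express(v='9930', u_from='lb', u_to='g') : 45041722341/10000
% 7. cruncher accrue(x='9') : 9
% 8. cruncher negate() : -9
% 9. shelfsys survey(p='/hi_am') : [jivo/, slaki_an, stoti, zo/]


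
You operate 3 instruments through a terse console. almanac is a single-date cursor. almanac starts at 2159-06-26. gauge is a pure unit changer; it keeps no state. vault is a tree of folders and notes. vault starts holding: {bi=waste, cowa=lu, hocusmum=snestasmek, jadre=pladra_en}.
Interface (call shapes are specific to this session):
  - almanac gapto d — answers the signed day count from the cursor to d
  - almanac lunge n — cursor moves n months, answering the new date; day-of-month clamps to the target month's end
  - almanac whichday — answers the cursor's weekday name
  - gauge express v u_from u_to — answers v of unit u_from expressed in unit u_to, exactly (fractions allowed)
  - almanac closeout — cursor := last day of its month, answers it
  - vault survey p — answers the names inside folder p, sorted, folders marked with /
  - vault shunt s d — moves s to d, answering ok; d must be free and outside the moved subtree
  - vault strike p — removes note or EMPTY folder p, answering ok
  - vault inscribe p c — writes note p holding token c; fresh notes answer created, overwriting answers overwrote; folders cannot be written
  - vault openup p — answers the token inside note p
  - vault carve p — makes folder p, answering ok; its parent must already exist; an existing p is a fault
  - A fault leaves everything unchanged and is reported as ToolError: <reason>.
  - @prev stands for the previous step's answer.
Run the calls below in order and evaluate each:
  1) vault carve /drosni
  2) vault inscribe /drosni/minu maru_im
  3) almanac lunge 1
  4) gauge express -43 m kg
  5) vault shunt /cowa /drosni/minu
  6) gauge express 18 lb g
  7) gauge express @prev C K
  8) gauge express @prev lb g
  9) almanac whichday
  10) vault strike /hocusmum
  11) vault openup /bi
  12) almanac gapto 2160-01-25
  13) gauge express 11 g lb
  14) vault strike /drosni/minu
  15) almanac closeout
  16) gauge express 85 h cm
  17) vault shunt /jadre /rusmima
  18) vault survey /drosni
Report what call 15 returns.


Step: vault carve[p=/drosni]
Result: ok
Step: vault inscribe[p=/drosni/minu; c=maru_im]
Result: created
Step: almanac lunge[n=1]
Result: 2159-07-26
Step: gauge express[v=-43; u_from=m; u_to=kg]
Result: ToolError: incompatible units
Step: vault shunt[s=/cowa; d=/drosni/minu]
Result: ToolError: exists
Step: gauge express[v=18; u_from=lb; u_to=g]
Result: 408233133/50000
Step: gauge express[v=@prev; u_from=C; u_to=K]
Result: 421890633/50000
Step: gauge express[v=@prev; u_from=lb; u_to=g]
Result: 19136637210327021/5000000000
Step: almanac whichday[]
Result: Thursday
Step: vault strike[p=/hocusmum]
Result: ok
Step: vault openup[p=/bi]
Result: waste
Step: almanac gapto[d=2160-01-25]
Result: 183
Step: gauge express[v=11; u_from=g; u_to=lb]
Result: 100000/4123567
Step: vault strike[p=/drosni/minu]
Result: ok
Step: almanac closeout[]
Result: 2159-07-31
Step: gauge express[v=85; u_from=h; u_to=cm]
Result: ToolError: incompatible units
Step: vault shunt[s=/jadre; d=/rusmima]
Result: ok
Step: vault survey[p=/drosni]
Result: []

Answer: 2159-07-31


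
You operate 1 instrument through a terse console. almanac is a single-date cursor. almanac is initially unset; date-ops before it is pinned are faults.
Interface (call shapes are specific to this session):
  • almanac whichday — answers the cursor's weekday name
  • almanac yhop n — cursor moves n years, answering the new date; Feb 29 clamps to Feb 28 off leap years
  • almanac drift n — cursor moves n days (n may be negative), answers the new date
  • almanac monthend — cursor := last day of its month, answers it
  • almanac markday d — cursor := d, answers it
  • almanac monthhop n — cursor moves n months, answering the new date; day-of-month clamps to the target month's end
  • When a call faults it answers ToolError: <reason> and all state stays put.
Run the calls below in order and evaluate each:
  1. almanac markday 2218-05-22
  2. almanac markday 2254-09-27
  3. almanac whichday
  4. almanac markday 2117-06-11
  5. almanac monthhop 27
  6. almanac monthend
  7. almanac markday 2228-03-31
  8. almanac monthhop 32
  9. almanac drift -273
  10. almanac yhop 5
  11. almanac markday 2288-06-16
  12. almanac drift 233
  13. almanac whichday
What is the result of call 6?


Answer: 2119-09-30

Derivation:
-- 1. almanac markday(d=2218-05-22) ~> 2218-05-22
-- 2. almanac markday(d=2254-09-27) ~> 2254-09-27
-- 3. almanac whichday() ~> Wednesday
-- 4. almanac markday(d=2117-06-11) ~> 2117-06-11
-- 5. almanac monthhop(n=27) ~> 2119-09-11
-- 6. almanac monthend() ~> 2119-09-30
-- 7. almanac markday(d=2228-03-31) ~> 2228-03-31
-- 8. almanac monthhop(n=32) ~> 2230-11-30
-- 9. almanac drift(n=-273) ~> 2230-03-02
-- 10. almanac yhop(n=5) ~> 2235-03-02
-- 11. almanac markday(d=2288-06-16) ~> 2288-06-16
-- 12. almanac drift(n=233) ~> 2289-02-04
-- 13. almanac whichday() ~> Monday


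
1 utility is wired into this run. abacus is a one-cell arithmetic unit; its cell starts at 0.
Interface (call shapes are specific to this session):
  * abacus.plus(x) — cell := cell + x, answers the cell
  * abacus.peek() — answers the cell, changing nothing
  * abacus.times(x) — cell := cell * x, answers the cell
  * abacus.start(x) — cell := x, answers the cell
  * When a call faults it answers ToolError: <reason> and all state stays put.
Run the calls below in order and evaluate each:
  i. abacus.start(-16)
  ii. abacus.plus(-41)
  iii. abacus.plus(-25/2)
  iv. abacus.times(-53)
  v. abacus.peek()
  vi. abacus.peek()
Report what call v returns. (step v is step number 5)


Answer: 7367/2

Derivation:
→ abacus.start(x='-16')
← -16
→ abacus.plus(x='-41')
← -57
→ abacus.plus(x='-25/2')
← -139/2
→ abacus.times(x='-53')
← 7367/2
→ abacus.peek()
← 7367/2
→ abacus.peek()
← 7367/2


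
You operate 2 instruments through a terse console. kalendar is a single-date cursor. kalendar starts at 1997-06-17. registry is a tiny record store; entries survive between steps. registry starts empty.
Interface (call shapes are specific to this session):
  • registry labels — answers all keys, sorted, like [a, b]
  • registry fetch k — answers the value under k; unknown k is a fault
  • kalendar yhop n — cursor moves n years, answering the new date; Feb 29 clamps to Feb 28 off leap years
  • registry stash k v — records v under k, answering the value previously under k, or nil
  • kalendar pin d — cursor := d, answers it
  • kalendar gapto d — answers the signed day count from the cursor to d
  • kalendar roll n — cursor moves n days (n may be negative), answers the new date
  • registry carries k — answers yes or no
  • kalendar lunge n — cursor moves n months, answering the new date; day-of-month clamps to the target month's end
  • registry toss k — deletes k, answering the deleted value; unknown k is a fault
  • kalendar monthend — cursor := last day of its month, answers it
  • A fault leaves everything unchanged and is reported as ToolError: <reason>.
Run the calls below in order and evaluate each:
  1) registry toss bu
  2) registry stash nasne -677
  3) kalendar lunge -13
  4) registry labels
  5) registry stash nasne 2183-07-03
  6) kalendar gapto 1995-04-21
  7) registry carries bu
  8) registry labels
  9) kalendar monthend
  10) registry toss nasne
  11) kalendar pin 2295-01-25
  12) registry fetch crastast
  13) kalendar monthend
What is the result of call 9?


Answer: 1996-05-31

Derivation:
Do: registry toss[k→bu]
See: ToolError: no such key bu
Do: registry stash[k→nasne; v→-677]
See: nil
Do: kalendar lunge[n→-13]
See: 1996-05-17
Do: registry labels[]
See: [nasne]
Do: registry stash[k→nasne; v→2183-07-03]
See: -677
Do: kalendar gapto[d→1995-04-21]
See: -392
Do: registry carries[k→bu]
See: no
Do: registry labels[]
See: [nasne]
Do: kalendar monthend[]
See: 1996-05-31
Do: registry toss[k→nasne]
See: 2183-07-03
Do: kalendar pin[d→2295-01-25]
See: 2295-01-25
Do: registry fetch[k→crastast]
See: ToolError: no such key crastast
Do: kalendar monthend[]
See: 2295-01-31


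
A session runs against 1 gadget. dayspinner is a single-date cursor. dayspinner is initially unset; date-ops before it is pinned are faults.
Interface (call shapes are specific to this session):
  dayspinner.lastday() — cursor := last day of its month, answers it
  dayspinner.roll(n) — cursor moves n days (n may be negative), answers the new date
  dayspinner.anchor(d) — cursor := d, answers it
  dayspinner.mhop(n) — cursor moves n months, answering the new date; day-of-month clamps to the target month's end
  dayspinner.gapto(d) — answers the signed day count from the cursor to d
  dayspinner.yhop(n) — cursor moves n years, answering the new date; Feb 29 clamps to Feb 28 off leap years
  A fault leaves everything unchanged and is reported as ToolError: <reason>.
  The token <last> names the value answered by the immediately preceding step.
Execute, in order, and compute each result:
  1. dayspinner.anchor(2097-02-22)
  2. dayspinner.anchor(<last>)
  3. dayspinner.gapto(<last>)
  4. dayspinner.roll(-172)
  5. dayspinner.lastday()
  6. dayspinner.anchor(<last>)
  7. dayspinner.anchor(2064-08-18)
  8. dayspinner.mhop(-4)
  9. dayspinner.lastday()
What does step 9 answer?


Answer: 2064-04-30

Derivation:
% dayspinner.anchor d→2097-02-22
  2097-02-22
% dayspinner.anchor d→<last>
  2097-02-22
% dayspinner.gapto d→<last>
  0
% dayspinner.roll n→-172
  2096-09-03
% dayspinner.lastday
  2096-09-30
% dayspinner.anchor d→<last>
  2096-09-30
% dayspinner.anchor d→2064-08-18
  2064-08-18
% dayspinner.mhop n→-4
  2064-04-18
% dayspinner.lastday
  2064-04-30


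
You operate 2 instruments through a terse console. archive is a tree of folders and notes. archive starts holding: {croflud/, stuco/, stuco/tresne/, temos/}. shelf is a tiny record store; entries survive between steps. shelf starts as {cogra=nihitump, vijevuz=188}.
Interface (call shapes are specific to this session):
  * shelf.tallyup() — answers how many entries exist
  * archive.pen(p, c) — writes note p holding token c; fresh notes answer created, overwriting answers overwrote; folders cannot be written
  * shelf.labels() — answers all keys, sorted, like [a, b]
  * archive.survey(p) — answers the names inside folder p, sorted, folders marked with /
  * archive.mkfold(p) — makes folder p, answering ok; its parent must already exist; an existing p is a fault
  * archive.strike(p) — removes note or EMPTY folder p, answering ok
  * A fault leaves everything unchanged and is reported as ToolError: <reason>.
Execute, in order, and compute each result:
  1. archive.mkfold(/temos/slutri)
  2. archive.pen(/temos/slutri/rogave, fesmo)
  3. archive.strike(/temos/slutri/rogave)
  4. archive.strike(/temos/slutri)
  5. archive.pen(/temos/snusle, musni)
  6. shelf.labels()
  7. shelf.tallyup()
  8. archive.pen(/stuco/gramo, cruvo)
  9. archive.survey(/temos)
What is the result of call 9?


[in] mkfold p: /temos/slutri
[out] ok
[in] pen p: /temos/slutri/rogave c: fesmo
[out] created
[in] strike p: /temos/slutri/rogave
[out] ok
[in] strike p: /temos/slutri
[out] ok
[in] pen p: /temos/snusle c: musni
[out] created
[in] labels
[out] [cogra, vijevuz]
[in] tallyup
[out] 2
[in] pen p: /stuco/gramo c: cruvo
[out] created
[in] survey p: /temos
[out] [snusle]

Answer: [snusle]


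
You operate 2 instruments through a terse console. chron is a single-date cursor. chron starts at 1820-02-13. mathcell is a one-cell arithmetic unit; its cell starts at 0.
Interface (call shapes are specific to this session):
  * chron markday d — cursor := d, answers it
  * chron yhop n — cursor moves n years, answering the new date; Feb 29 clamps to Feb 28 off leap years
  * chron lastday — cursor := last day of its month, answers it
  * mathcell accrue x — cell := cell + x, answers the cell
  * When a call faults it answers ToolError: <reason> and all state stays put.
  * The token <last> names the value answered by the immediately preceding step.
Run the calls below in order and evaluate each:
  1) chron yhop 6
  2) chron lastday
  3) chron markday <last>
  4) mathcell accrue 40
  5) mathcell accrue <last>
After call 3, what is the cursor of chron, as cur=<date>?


Using chron yhop passing n: 6, and get 1826-02-13.
I use chron lastday, and see 1826-02-28.
Using chron markday passing d: <last>, and see 1826-02-28.
Then mathcell accrue passing x: 40, yielding 40.
Now I run mathcell accrue passing x: <last>, and get 80.

Answer: cur=1826-02-28


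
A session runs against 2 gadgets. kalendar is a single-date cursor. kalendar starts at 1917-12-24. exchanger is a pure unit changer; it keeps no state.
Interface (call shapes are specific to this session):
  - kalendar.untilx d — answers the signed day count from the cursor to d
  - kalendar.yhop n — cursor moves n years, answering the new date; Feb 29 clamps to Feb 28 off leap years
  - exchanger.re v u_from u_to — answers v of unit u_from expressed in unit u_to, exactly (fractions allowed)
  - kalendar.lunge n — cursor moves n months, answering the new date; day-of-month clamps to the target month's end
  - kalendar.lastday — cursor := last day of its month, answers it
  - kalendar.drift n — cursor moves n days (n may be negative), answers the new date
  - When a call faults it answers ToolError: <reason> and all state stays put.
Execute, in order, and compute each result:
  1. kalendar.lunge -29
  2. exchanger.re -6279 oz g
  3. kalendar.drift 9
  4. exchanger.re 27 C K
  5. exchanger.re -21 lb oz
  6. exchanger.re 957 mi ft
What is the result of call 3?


Step: kalendar.lunge[-29]
Result: 1915-07-24
Step: exchanger.re[-6279; oz; g]
Result: -284810649123/1600000
Step: kalendar.drift[9]
Result: 1915-08-02
Step: exchanger.re[27; C; K]
Result: 6003/20
Step: exchanger.re[-21; lb; oz]
Result: -336
Step: exchanger.re[957; mi; ft]
Result: 5052960

Answer: 1915-08-02


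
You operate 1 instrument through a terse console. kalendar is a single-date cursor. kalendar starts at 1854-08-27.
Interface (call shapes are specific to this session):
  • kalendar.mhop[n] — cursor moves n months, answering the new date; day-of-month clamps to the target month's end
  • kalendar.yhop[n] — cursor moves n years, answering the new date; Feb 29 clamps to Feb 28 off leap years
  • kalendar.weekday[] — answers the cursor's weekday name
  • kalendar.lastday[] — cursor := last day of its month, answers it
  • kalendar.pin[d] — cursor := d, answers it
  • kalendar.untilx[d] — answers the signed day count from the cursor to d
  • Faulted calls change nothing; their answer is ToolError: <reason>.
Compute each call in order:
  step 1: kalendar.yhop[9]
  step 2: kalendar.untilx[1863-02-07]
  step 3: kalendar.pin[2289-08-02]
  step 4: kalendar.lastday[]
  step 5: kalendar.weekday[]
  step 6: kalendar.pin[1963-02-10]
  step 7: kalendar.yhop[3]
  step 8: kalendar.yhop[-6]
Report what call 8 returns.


Answer: 1960-02-10

Derivation:
→ kalendar.yhop(n=9)
← 1863-08-27
→ kalendar.untilx(d=1863-02-07)
← -201
→ kalendar.pin(d=2289-08-02)
← 2289-08-02
→ kalendar.lastday()
← 2289-08-31
→ kalendar.weekday()
← Saturday
→ kalendar.pin(d=1963-02-10)
← 1963-02-10
→ kalendar.yhop(n=3)
← 1966-02-10
→ kalendar.yhop(n=-6)
← 1960-02-10
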